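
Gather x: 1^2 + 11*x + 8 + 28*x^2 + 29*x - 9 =28*x^2 + 40*x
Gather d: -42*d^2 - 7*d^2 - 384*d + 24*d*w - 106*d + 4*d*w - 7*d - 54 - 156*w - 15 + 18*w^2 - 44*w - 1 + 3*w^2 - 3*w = -49*d^2 + d*(28*w - 497) + 21*w^2 - 203*w - 70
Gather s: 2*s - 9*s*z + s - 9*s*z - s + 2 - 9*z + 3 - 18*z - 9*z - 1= s*(2 - 18*z) - 36*z + 4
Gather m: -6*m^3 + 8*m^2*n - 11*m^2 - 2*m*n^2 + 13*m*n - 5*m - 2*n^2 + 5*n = -6*m^3 + m^2*(8*n - 11) + m*(-2*n^2 + 13*n - 5) - 2*n^2 + 5*n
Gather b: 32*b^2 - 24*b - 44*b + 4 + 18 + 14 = 32*b^2 - 68*b + 36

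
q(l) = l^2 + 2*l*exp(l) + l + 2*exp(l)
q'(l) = 2*l*exp(l) + 2*l + 4*exp(l) + 1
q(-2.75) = 4.59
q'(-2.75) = -4.60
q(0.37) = 4.47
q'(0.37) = 8.60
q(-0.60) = 0.20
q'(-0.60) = 1.34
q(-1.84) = 1.28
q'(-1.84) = -2.63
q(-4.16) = 13.05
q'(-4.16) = -7.39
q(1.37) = 21.90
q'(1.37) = 30.26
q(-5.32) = 22.94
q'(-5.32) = -9.67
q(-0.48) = 0.39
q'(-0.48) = 1.92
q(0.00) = 2.00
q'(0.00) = 5.00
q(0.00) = 2.00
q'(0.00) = 5.00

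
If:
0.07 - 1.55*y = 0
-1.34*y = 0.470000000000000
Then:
No Solution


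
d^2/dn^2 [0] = 0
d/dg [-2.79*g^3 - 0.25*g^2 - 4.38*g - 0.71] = -8.37*g^2 - 0.5*g - 4.38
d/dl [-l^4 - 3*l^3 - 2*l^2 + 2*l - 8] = -4*l^3 - 9*l^2 - 4*l + 2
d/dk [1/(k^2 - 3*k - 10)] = (3 - 2*k)/(-k^2 + 3*k + 10)^2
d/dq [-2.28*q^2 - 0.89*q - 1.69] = -4.56*q - 0.89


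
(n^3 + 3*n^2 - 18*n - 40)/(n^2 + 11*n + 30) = (n^2 - 2*n - 8)/(n + 6)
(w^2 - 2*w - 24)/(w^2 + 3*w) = (w^2 - 2*w - 24)/(w*(w + 3))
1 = 1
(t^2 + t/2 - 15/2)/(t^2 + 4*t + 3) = (t - 5/2)/(t + 1)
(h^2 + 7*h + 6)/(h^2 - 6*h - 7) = (h + 6)/(h - 7)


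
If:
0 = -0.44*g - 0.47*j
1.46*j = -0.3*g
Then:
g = 0.00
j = 0.00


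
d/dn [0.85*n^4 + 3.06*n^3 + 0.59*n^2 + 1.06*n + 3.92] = 3.4*n^3 + 9.18*n^2 + 1.18*n + 1.06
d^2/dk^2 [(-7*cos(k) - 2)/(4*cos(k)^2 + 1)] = (128*(1 - cos(k)^2)^2 + 112*cos(k)^5 - 392*cos(k)^3 + 32*cos(k)^2 + 175*cos(k) - 112)/(4*cos(k)^2 + 1)^3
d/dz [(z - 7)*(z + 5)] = 2*z - 2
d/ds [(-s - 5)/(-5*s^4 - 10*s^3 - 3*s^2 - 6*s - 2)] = (5*s^4 + 10*s^3 + 3*s^2 + 6*s - 2*(s + 5)*(10*s^3 + 15*s^2 + 3*s + 3) + 2)/(5*s^4 + 10*s^3 + 3*s^2 + 6*s + 2)^2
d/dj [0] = 0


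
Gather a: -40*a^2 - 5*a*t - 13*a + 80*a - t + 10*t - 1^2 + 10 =-40*a^2 + a*(67 - 5*t) + 9*t + 9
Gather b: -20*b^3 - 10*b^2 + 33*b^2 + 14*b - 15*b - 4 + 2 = -20*b^3 + 23*b^2 - b - 2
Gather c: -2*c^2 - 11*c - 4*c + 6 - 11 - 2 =-2*c^2 - 15*c - 7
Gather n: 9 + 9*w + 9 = 9*w + 18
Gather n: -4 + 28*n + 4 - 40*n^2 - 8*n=-40*n^2 + 20*n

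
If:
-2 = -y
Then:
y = 2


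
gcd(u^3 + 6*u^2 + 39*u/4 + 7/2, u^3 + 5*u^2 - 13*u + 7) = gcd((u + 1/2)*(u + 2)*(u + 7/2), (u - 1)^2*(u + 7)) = 1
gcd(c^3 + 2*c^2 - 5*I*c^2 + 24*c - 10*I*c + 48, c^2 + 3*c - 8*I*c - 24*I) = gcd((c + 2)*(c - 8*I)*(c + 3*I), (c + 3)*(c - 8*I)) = c - 8*I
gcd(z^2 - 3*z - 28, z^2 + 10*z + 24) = z + 4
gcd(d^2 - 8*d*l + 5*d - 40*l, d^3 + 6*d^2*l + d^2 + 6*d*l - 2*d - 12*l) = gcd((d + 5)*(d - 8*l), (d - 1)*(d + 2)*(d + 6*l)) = 1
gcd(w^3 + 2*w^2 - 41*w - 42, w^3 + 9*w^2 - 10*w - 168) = w + 7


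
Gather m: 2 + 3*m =3*m + 2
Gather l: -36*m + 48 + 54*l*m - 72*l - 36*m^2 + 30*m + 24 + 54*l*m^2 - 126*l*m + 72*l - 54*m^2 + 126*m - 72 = l*(54*m^2 - 72*m) - 90*m^2 + 120*m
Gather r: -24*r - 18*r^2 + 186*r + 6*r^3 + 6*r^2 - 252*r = 6*r^3 - 12*r^2 - 90*r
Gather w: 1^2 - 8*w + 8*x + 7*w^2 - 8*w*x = 7*w^2 + w*(-8*x - 8) + 8*x + 1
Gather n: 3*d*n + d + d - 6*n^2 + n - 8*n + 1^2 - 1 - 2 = 2*d - 6*n^2 + n*(3*d - 7) - 2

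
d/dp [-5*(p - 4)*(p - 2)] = 30 - 10*p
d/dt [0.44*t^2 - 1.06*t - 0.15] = 0.88*t - 1.06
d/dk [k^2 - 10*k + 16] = 2*k - 10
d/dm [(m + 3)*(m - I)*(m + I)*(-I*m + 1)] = -4*I*m^3 + m^2*(3 - 9*I) + 2*m*(3 - I) + 1 - 3*I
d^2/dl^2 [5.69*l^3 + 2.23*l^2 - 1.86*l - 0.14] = 34.14*l + 4.46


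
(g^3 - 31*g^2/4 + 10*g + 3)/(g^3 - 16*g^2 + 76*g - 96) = (g + 1/4)/(g - 8)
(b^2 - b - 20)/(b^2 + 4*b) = (b - 5)/b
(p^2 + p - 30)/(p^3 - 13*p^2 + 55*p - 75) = (p + 6)/(p^2 - 8*p + 15)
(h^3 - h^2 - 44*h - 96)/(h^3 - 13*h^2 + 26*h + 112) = (h^2 + 7*h + 12)/(h^2 - 5*h - 14)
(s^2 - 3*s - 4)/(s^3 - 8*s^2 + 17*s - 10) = (s^2 - 3*s - 4)/(s^3 - 8*s^2 + 17*s - 10)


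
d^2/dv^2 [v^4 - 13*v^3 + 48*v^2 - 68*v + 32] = 12*v^2 - 78*v + 96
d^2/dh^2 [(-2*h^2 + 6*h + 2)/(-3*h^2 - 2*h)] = 4*(-33*h^3 - 27*h^2 - 18*h - 4)/(h^3*(27*h^3 + 54*h^2 + 36*h + 8))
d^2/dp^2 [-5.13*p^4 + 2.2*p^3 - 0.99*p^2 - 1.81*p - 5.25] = -61.56*p^2 + 13.2*p - 1.98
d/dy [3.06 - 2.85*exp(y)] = -2.85*exp(y)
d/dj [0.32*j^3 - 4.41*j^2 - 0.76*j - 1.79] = 0.96*j^2 - 8.82*j - 0.76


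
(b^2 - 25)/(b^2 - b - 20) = (b + 5)/(b + 4)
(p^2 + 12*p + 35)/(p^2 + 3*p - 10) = (p + 7)/(p - 2)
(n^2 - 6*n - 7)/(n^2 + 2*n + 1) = (n - 7)/(n + 1)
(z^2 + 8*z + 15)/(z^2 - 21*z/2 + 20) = 2*(z^2 + 8*z + 15)/(2*z^2 - 21*z + 40)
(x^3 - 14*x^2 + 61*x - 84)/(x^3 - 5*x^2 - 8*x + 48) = (x^2 - 10*x + 21)/(x^2 - x - 12)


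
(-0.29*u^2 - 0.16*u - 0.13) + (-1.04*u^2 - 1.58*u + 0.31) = -1.33*u^2 - 1.74*u + 0.18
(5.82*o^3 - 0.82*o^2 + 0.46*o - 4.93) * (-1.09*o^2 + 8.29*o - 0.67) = -6.3438*o^5 + 49.1416*o^4 - 11.1986*o^3 + 9.7365*o^2 - 41.1779*o + 3.3031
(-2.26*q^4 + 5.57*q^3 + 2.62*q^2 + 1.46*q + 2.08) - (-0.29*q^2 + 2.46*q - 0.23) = -2.26*q^4 + 5.57*q^3 + 2.91*q^2 - 1.0*q + 2.31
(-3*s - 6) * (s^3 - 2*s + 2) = -3*s^4 - 6*s^3 + 6*s^2 + 6*s - 12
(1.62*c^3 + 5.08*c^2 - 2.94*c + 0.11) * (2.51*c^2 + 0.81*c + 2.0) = 4.0662*c^5 + 14.063*c^4 - 0.0245999999999986*c^3 + 8.0547*c^2 - 5.7909*c + 0.22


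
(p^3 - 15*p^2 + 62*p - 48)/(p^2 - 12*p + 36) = (p^2 - 9*p + 8)/(p - 6)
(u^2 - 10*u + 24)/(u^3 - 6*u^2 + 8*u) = (u - 6)/(u*(u - 2))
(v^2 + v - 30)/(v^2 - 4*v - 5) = (v + 6)/(v + 1)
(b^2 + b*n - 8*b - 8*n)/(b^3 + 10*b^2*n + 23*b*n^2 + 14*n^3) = (b - 8)/(b^2 + 9*b*n + 14*n^2)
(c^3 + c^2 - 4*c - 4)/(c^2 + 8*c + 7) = (c^2 - 4)/(c + 7)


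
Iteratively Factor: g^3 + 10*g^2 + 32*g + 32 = (g + 4)*(g^2 + 6*g + 8) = (g + 2)*(g + 4)*(g + 4)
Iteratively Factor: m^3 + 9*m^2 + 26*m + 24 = (m + 4)*(m^2 + 5*m + 6) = (m + 2)*(m + 4)*(m + 3)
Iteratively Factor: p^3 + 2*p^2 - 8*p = (p)*(p^2 + 2*p - 8) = p*(p - 2)*(p + 4)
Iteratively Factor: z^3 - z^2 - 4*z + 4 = (z + 2)*(z^2 - 3*z + 2) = (z - 2)*(z + 2)*(z - 1)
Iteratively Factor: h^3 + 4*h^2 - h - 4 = (h - 1)*(h^2 + 5*h + 4) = (h - 1)*(h + 1)*(h + 4)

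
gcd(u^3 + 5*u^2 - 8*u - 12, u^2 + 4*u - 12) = u^2 + 4*u - 12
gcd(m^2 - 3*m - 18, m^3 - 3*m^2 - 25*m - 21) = m + 3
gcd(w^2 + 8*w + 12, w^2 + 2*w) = w + 2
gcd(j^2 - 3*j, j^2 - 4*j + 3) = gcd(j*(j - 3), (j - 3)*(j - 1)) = j - 3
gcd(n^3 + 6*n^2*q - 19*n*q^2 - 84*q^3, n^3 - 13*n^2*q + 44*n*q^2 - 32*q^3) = -n + 4*q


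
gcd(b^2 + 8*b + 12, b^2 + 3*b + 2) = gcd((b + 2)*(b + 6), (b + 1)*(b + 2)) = b + 2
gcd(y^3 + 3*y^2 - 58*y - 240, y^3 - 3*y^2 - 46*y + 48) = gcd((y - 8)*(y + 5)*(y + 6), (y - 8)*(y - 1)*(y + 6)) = y^2 - 2*y - 48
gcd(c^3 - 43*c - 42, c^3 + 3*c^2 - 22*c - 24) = c^2 + 7*c + 6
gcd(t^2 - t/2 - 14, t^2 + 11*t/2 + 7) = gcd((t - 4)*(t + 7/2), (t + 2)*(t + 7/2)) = t + 7/2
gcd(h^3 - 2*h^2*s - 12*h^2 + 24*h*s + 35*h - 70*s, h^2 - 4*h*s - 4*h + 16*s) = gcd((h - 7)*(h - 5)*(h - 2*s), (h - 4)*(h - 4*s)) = 1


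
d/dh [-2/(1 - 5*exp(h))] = -10*exp(h)/(5*exp(h) - 1)^2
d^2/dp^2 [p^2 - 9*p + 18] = 2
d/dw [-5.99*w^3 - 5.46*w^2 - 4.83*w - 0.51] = -17.97*w^2 - 10.92*w - 4.83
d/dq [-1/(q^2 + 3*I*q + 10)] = (2*q + 3*I)/(q^2 + 3*I*q + 10)^2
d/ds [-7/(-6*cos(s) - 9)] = 14*sin(s)/(3*(2*cos(s) + 3)^2)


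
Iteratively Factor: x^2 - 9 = (x - 3)*(x + 3)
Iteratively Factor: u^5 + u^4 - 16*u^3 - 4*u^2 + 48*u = (u - 3)*(u^4 + 4*u^3 - 4*u^2 - 16*u) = u*(u - 3)*(u^3 + 4*u^2 - 4*u - 16) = u*(u - 3)*(u + 2)*(u^2 + 2*u - 8) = u*(u - 3)*(u + 2)*(u + 4)*(u - 2)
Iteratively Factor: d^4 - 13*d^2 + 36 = (d + 2)*(d^3 - 2*d^2 - 9*d + 18) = (d + 2)*(d + 3)*(d^2 - 5*d + 6) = (d - 2)*(d + 2)*(d + 3)*(d - 3)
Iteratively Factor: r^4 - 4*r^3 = (r - 4)*(r^3) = r*(r - 4)*(r^2) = r^2*(r - 4)*(r)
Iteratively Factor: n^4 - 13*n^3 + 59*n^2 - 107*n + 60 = (n - 5)*(n^3 - 8*n^2 + 19*n - 12) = (n - 5)*(n - 1)*(n^2 - 7*n + 12) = (n - 5)*(n - 3)*(n - 1)*(n - 4)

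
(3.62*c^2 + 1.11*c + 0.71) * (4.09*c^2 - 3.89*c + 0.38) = 14.8058*c^4 - 9.5419*c^3 - 0.0384000000000011*c^2 - 2.3401*c + 0.2698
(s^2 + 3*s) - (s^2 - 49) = 3*s + 49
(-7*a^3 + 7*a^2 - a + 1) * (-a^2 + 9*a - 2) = 7*a^5 - 70*a^4 + 78*a^3 - 24*a^2 + 11*a - 2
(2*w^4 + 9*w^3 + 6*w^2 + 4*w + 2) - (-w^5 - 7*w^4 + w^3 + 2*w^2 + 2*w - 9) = w^5 + 9*w^4 + 8*w^3 + 4*w^2 + 2*w + 11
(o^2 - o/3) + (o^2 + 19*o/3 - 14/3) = 2*o^2 + 6*o - 14/3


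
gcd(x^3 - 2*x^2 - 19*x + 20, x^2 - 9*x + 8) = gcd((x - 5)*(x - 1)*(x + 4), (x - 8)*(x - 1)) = x - 1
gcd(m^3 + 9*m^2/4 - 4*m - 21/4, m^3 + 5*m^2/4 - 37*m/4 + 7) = m - 7/4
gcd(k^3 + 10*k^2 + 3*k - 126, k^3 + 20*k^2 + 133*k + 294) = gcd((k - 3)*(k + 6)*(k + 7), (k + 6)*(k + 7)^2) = k^2 + 13*k + 42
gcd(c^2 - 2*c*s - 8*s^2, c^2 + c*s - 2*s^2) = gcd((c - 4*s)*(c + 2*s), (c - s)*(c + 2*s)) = c + 2*s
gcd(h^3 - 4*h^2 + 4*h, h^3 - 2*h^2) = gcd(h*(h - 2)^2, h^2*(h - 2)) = h^2 - 2*h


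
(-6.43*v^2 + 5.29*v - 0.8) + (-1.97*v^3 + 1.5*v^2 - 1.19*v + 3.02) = -1.97*v^3 - 4.93*v^2 + 4.1*v + 2.22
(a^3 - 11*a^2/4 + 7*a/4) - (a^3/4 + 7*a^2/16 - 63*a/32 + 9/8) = 3*a^3/4 - 51*a^2/16 + 119*a/32 - 9/8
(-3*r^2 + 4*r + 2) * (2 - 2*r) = 6*r^3 - 14*r^2 + 4*r + 4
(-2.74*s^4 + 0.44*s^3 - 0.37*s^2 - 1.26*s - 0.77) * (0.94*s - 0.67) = -2.5756*s^5 + 2.2494*s^4 - 0.6426*s^3 - 0.9365*s^2 + 0.1204*s + 0.5159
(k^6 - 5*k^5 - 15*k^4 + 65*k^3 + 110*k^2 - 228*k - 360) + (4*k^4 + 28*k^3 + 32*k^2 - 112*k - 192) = k^6 - 5*k^5 - 11*k^4 + 93*k^3 + 142*k^2 - 340*k - 552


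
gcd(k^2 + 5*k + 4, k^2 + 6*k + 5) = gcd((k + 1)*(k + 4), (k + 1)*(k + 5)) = k + 1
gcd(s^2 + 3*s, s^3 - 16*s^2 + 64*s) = s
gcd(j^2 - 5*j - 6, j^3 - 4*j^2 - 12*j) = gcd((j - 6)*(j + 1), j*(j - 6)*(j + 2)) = j - 6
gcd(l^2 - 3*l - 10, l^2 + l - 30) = l - 5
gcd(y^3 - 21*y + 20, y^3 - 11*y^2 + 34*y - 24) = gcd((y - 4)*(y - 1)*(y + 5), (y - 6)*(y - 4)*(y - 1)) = y^2 - 5*y + 4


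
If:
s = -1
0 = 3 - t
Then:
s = -1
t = 3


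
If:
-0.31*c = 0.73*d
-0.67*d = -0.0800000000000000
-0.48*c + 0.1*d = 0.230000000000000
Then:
No Solution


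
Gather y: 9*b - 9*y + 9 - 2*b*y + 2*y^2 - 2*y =9*b + 2*y^2 + y*(-2*b - 11) + 9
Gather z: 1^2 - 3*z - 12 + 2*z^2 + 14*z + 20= 2*z^2 + 11*z + 9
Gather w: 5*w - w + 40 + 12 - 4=4*w + 48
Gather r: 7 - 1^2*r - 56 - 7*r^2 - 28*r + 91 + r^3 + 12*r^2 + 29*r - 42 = r^3 + 5*r^2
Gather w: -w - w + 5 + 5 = 10 - 2*w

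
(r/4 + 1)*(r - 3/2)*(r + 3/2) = r^3/4 + r^2 - 9*r/16 - 9/4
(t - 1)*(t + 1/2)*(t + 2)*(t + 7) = t^4 + 17*t^3/2 + 9*t^2 - 23*t/2 - 7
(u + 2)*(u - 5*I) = u^2 + 2*u - 5*I*u - 10*I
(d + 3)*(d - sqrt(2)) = d^2 - sqrt(2)*d + 3*d - 3*sqrt(2)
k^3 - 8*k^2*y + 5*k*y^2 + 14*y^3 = (k - 7*y)*(k - 2*y)*(k + y)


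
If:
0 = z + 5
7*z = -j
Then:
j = 35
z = -5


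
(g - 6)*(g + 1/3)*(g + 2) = g^3 - 11*g^2/3 - 40*g/3 - 4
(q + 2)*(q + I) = q^2 + 2*q + I*q + 2*I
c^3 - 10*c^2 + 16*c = c*(c - 8)*(c - 2)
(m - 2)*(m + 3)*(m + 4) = m^3 + 5*m^2 - 2*m - 24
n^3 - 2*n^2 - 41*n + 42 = (n - 7)*(n - 1)*(n + 6)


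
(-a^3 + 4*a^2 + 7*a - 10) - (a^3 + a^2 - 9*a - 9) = -2*a^3 + 3*a^2 + 16*a - 1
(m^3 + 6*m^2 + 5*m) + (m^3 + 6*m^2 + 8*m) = 2*m^3 + 12*m^2 + 13*m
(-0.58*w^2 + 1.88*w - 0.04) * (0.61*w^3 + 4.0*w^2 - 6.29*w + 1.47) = -0.3538*w^5 - 1.1732*w^4 + 11.1438*w^3 - 12.8378*w^2 + 3.0152*w - 0.0588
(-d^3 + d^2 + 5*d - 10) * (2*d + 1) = -2*d^4 + d^3 + 11*d^2 - 15*d - 10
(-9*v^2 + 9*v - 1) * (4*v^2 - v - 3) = -36*v^4 + 45*v^3 + 14*v^2 - 26*v + 3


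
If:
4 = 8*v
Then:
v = 1/2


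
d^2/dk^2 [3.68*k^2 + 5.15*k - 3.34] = 7.36000000000000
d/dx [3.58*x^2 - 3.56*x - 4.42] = 7.16*x - 3.56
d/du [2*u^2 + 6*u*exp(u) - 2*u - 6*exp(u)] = 6*u*exp(u) + 4*u - 2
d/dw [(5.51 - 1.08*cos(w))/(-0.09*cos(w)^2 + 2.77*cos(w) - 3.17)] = (0.0972*cos(w)^2 - 0.9918*cos(w) + 11.8391)*sin(w)/(0.0081*cos(w)^4 - 0.4986*cos(w)^3 + 8.2435*cos(w)^2 - 17.5618*cos(w) + 10.0489)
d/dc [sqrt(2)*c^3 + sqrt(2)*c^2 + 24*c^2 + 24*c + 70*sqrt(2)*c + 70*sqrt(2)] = 3*sqrt(2)*c^2 + 2*sqrt(2)*c + 48*c + 24 + 70*sqrt(2)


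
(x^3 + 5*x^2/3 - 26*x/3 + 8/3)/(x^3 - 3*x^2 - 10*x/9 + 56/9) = 3*(3*x^2 + 11*x - 4)/(9*x^2 - 9*x - 28)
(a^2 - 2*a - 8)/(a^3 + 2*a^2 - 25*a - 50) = (a - 4)/(a^2 - 25)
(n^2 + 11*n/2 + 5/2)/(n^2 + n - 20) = (n + 1/2)/(n - 4)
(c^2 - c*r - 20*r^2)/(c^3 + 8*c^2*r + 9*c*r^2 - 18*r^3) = (c^2 - c*r - 20*r^2)/(c^3 + 8*c^2*r + 9*c*r^2 - 18*r^3)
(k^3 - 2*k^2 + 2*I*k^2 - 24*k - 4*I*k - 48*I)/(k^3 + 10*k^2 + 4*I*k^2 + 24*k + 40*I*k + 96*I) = (k^2 + k*(-6 + 2*I) - 12*I)/(k^2 + k*(6 + 4*I) + 24*I)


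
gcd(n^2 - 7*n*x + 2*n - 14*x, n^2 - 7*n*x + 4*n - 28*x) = -n + 7*x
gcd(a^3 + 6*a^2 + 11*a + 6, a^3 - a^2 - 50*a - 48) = a + 1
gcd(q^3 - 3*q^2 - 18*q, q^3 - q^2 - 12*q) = q^2 + 3*q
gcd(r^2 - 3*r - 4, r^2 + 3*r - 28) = r - 4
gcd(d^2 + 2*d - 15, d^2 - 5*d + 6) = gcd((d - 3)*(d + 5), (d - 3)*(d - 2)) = d - 3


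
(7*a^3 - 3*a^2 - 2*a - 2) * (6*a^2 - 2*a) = 42*a^5 - 32*a^4 - 6*a^3 - 8*a^2 + 4*a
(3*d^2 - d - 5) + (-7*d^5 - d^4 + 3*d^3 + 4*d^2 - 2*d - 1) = -7*d^5 - d^4 + 3*d^3 + 7*d^2 - 3*d - 6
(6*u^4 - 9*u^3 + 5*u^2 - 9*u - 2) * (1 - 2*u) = -12*u^5 + 24*u^4 - 19*u^3 + 23*u^2 - 5*u - 2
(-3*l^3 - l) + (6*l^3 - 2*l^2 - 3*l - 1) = 3*l^3 - 2*l^2 - 4*l - 1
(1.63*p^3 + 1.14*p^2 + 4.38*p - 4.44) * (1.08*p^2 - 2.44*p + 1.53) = 1.7604*p^5 - 2.746*p^4 + 4.4427*p^3 - 13.7382*p^2 + 17.535*p - 6.7932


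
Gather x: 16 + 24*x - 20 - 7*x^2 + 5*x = -7*x^2 + 29*x - 4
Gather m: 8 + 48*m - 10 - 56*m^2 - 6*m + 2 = -56*m^2 + 42*m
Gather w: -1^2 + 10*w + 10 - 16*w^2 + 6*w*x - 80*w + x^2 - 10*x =-16*w^2 + w*(6*x - 70) + x^2 - 10*x + 9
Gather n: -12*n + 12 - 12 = -12*n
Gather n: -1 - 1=-2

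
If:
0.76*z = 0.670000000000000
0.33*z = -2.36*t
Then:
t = -0.12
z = 0.88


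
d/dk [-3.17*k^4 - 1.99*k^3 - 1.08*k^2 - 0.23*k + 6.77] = -12.68*k^3 - 5.97*k^2 - 2.16*k - 0.23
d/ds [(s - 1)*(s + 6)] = 2*s + 5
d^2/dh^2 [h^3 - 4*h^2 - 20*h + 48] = 6*h - 8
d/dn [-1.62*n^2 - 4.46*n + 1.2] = -3.24*n - 4.46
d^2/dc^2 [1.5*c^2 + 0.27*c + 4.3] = 3.00000000000000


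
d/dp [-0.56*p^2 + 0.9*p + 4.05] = 0.9 - 1.12*p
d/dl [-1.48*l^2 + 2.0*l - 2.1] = 2.0 - 2.96*l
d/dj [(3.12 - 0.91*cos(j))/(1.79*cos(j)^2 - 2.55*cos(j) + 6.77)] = (-1.6289*cos(j)^2 + 11.1696*cos(j) - 1.7953)*sin(j)/(3.2041*cos(j)^4 - 9.129*cos(j)^3 + 30.7391*cos(j)^2 - 34.527*cos(j) + 45.8329)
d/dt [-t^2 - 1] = -2*t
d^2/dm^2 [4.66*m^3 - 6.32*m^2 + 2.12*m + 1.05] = 27.96*m - 12.64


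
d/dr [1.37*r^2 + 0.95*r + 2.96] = 2.74*r + 0.95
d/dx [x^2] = 2*x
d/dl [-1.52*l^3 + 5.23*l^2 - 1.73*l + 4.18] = -4.56*l^2 + 10.46*l - 1.73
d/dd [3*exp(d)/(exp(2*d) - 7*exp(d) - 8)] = 3*(-exp(2*d) - 8)*exp(d)/(exp(4*d) - 14*exp(3*d) + 33*exp(2*d) + 112*exp(d) + 64)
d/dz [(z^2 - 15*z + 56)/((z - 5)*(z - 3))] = (7*z^2 - 82*z + 223)/(z^4 - 16*z^3 + 94*z^2 - 240*z + 225)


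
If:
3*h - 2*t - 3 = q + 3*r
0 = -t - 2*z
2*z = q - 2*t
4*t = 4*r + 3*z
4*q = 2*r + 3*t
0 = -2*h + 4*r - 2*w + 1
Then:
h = 1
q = 0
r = 0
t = 0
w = -1/2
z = 0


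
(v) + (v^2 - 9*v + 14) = v^2 - 8*v + 14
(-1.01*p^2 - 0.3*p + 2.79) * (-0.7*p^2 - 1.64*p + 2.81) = 0.707*p^4 + 1.8664*p^3 - 4.2991*p^2 - 5.4186*p + 7.8399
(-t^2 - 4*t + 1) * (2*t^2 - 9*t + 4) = -2*t^4 + t^3 + 34*t^2 - 25*t + 4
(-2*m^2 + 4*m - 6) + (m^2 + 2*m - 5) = -m^2 + 6*m - 11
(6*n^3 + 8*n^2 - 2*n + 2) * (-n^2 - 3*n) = -6*n^5 - 26*n^4 - 22*n^3 + 4*n^2 - 6*n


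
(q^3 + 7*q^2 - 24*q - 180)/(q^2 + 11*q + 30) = (q^2 + q - 30)/(q + 5)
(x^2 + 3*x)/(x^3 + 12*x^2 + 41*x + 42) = x/(x^2 + 9*x + 14)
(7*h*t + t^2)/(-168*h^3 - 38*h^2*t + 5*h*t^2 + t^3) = t/(-24*h^2 - 2*h*t + t^2)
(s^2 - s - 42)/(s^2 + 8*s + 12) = (s - 7)/(s + 2)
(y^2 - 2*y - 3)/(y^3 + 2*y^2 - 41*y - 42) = (y - 3)/(y^2 + y - 42)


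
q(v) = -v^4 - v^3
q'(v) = -4*v^3 - 3*v^2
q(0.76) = -0.77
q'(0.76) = -3.49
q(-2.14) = -11.17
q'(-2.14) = 25.46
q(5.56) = -1127.53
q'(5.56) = -780.26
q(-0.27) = 0.01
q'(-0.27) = -0.14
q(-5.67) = -851.27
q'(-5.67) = 632.69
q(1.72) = -13.84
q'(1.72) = -29.23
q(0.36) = -0.06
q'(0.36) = -0.58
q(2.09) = -28.21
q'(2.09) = -49.62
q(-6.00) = -1080.00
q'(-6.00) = 756.00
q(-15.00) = -47250.00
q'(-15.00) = 12825.00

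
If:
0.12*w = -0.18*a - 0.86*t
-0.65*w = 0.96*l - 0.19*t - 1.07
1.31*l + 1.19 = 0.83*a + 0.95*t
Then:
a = 3.86634504939122 - 1.15343618017636*w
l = 0.954422237537331 - 0.656919189241725*w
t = 0.101881991199703*w - 0.809235010337698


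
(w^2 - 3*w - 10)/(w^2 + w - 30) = (w + 2)/(w + 6)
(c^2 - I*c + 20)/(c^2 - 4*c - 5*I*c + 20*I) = (c + 4*I)/(c - 4)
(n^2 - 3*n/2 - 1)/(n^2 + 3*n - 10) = (n + 1/2)/(n + 5)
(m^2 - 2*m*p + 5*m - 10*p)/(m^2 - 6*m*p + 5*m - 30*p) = (-m + 2*p)/(-m + 6*p)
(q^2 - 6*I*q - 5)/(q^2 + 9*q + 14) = (q^2 - 6*I*q - 5)/(q^2 + 9*q + 14)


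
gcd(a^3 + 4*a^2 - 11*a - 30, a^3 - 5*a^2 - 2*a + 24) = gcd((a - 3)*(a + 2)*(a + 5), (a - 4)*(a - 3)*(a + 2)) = a^2 - a - 6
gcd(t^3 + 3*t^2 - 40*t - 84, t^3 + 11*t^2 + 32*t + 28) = t^2 + 9*t + 14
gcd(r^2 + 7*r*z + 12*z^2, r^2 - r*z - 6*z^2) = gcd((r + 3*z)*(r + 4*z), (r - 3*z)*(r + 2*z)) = 1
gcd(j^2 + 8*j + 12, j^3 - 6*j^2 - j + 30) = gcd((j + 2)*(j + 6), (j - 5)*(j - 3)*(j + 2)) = j + 2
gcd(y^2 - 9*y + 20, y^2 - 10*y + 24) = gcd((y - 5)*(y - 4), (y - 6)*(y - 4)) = y - 4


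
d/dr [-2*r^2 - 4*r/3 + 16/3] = -4*r - 4/3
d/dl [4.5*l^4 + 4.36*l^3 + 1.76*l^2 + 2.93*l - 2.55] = 18.0*l^3 + 13.08*l^2 + 3.52*l + 2.93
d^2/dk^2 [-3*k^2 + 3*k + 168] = -6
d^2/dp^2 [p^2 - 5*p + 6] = 2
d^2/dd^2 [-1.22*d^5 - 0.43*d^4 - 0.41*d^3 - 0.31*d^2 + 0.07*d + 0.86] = -24.4*d^3 - 5.16*d^2 - 2.46*d - 0.62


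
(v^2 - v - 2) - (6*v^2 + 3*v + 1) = -5*v^2 - 4*v - 3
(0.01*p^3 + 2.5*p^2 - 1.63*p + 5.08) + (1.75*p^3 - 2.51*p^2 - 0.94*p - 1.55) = 1.76*p^3 - 0.00999999999999979*p^2 - 2.57*p + 3.53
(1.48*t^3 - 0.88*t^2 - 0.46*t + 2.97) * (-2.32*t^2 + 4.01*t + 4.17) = -3.4336*t^5 + 7.9764*t^4 + 3.71*t^3 - 12.4046*t^2 + 9.9915*t + 12.3849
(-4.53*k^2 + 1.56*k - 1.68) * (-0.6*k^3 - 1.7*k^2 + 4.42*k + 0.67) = 2.718*k^5 + 6.765*k^4 - 21.6666*k^3 + 6.7161*k^2 - 6.3804*k - 1.1256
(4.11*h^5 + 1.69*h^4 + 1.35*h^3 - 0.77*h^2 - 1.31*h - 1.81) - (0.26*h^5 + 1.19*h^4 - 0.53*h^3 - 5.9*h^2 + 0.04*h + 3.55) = 3.85*h^5 + 0.5*h^4 + 1.88*h^3 + 5.13*h^2 - 1.35*h - 5.36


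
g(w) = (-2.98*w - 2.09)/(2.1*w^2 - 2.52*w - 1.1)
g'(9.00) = 0.03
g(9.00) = -0.20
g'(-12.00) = 0.01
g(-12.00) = 0.10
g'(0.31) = 0.47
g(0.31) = 1.79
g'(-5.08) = 0.03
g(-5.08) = 0.20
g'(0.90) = 3.95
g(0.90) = 2.86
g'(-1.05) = -0.29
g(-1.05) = 0.27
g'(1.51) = 1865.67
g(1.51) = 56.33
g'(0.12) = -0.45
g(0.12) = 1.78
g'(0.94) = 4.53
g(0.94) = 3.03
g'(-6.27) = 0.02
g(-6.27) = 0.17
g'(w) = (2.52 - 4.2*w)*(-2.98*w - 2.09)/(2.1*w^2 - 2.52*w - 1.1)^2 - 2.98/(2.1*w^2 - 2.52*w - 1.1) = (6.258*w^2 + 8.778*w - 1.9888)/(4.41*w^4 - 10.584*w^3 + 1.7304*w^2 + 5.544*w + 1.21)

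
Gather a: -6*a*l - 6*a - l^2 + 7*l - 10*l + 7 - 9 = a*(-6*l - 6) - l^2 - 3*l - 2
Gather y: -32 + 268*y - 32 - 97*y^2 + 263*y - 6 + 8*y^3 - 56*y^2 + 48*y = 8*y^3 - 153*y^2 + 579*y - 70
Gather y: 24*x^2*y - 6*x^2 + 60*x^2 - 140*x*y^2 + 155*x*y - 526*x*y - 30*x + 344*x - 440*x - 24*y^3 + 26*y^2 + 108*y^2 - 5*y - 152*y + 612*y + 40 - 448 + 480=54*x^2 - 126*x - 24*y^3 + y^2*(134 - 140*x) + y*(24*x^2 - 371*x + 455) + 72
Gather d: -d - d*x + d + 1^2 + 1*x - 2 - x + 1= -d*x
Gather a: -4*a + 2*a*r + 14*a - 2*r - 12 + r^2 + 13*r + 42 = a*(2*r + 10) + r^2 + 11*r + 30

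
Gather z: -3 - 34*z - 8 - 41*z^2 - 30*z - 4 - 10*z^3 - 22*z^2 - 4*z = -10*z^3 - 63*z^2 - 68*z - 15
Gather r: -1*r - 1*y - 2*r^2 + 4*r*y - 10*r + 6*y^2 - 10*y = -2*r^2 + r*(4*y - 11) + 6*y^2 - 11*y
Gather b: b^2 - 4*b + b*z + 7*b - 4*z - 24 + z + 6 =b^2 + b*(z + 3) - 3*z - 18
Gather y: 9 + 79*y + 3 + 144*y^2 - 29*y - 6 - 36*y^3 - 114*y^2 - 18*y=-36*y^3 + 30*y^2 + 32*y + 6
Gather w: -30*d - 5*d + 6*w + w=-35*d + 7*w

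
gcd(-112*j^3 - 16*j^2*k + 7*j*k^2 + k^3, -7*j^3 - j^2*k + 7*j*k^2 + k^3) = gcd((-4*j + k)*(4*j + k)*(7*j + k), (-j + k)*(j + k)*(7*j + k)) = 7*j + k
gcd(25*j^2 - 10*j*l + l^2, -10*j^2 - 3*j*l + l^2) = 5*j - l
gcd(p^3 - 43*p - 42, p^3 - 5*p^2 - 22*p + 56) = p - 7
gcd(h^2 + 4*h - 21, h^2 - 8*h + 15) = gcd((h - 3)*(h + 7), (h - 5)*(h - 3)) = h - 3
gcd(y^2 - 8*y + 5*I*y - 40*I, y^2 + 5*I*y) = y + 5*I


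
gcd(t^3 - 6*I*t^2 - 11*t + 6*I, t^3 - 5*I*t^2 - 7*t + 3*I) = t^2 - 4*I*t - 3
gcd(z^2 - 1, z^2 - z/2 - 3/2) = z + 1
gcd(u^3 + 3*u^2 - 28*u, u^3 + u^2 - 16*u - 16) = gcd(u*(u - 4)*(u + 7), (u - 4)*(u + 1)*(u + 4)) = u - 4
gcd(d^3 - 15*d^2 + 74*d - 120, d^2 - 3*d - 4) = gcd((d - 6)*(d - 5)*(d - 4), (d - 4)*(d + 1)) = d - 4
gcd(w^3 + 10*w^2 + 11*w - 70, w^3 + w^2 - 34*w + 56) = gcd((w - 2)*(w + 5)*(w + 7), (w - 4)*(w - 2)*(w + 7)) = w^2 + 5*w - 14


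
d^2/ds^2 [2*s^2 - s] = 4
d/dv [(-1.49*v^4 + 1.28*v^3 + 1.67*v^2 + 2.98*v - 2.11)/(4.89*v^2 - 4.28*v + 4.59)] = (-14.5722*v^5 + 25.3908*v^4 - 38.3132*v^3 - 4.0942*v^2 + 35.9664*v + 4.6474)/(23.9121*v^4 - 41.8584*v^3 + 63.2086*v^2 - 39.2904*v + 21.0681)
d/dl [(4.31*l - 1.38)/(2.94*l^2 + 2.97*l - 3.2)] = (-12.6714*l^2 + 8.1144*l - 9.6934)/(8.6436*l^4 + 17.4636*l^3 - 9.9951*l^2 - 19.008*l + 10.24)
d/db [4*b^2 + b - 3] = 8*b + 1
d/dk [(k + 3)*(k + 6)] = 2*k + 9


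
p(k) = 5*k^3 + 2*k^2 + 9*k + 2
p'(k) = 15*k^2 + 4*k + 9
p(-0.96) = -9.22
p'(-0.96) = 18.98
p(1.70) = 47.64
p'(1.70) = 59.15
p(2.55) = 120.86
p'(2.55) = 116.74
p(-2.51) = -87.06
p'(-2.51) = 93.46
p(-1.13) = -12.83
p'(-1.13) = 23.63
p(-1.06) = -11.25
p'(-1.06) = 21.61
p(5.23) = 819.05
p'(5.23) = 440.21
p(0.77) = 12.40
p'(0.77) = 20.97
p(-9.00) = -3562.00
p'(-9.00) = 1188.00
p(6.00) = 1208.00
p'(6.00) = 573.00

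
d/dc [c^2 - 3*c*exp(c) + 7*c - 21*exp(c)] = -3*c*exp(c) + 2*c - 24*exp(c) + 7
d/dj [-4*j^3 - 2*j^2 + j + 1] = -12*j^2 - 4*j + 1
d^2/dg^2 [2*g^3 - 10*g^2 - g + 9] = 12*g - 20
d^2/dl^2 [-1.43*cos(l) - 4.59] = 1.43*cos(l)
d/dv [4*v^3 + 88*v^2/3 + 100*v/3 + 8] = 12*v^2 + 176*v/3 + 100/3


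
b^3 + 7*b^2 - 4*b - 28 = (b - 2)*(b + 2)*(b + 7)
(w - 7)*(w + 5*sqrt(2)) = w^2 - 7*w + 5*sqrt(2)*w - 35*sqrt(2)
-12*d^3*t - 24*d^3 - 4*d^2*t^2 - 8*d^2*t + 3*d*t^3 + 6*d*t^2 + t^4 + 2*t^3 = (-2*d + t)*(2*d + t)*(3*d + t)*(t + 2)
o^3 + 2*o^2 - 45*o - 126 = (o - 7)*(o + 3)*(o + 6)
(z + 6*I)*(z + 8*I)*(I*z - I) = I*z^3 - 14*z^2 - I*z^2 + 14*z - 48*I*z + 48*I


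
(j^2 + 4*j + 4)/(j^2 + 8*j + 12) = (j + 2)/(j + 6)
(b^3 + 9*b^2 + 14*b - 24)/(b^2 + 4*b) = b + 5 - 6/b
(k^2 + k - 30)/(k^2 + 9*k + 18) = (k - 5)/(k + 3)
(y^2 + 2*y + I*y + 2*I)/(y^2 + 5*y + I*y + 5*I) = (y + 2)/(y + 5)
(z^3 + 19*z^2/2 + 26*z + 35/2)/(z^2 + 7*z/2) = z + 6 + 5/z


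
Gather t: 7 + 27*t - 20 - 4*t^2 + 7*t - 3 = -4*t^2 + 34*t - 16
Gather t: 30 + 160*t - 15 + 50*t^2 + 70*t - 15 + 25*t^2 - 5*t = 75*t^2 + 225*t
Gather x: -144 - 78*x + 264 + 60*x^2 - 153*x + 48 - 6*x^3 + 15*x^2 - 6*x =-6*x^3 + 75*x^2 - 237*x + 168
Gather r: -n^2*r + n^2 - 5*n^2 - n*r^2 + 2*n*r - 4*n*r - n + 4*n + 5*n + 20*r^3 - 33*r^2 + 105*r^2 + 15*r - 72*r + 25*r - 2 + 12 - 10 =-4*n^2 + 8*n + 20*r^3 + r^2*(72 - n) + r*(-n^2 - 2*n - 32)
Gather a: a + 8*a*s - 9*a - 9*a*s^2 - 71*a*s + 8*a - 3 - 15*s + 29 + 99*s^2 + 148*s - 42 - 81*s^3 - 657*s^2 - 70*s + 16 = a*(-9*s^2 - 63*s) - 81*s^3 - 558*s^2 + 63*s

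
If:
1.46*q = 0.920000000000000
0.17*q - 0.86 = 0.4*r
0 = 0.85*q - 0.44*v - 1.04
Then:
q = 0.63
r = -1.88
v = -1.15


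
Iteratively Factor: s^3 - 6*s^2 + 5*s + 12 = (s + 1)*(s^2 - 7*s + 12) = (s - 3)*(s + 1)*(s - 4)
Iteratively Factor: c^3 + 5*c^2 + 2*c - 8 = (c + 2)*(c^2 + 3*c - 4) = (c + 2)*(c + 4)*(c - 1)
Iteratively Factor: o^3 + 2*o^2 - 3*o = (o + 3)*(o^2 - o) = o*(o + 3)*(o - 1)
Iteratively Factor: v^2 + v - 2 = (v - 1)*(v + 2)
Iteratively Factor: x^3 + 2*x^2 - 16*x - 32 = (x + 2)*(x^2 - 16) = (x + 2)*(x + 4)*(x - 4)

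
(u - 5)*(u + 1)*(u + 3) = u^3 - u^2 - 17*u - 15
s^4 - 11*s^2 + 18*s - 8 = (s - 2)*(s - 1)^2*(s + 4)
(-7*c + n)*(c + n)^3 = -7*c^4 - 20*c^3*n - 18*c^2*n^2 - 4*c*n^3 + n^4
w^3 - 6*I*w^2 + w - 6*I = (w - 6*I)*(w - I)*(w + I)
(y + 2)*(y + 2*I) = y^2 + 2*y + 2*I*y + 4*I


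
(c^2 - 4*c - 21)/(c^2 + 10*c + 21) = (c - 7)/(c + 7)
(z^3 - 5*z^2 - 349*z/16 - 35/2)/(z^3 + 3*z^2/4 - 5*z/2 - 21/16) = (4*z^2 - 27*z - 40)/(4*z^2 - 4*z - 3)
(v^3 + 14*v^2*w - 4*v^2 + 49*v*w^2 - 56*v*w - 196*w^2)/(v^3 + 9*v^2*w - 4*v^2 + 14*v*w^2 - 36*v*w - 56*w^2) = (v + 7*w)/(v + 2*w)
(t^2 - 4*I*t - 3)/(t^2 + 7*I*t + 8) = (t - 3*I)/(t + 8*I)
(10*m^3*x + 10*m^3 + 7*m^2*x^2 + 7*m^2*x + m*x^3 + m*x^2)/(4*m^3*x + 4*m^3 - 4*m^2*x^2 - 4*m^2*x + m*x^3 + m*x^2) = (10*m^2 + 7*m*x + x^2)/(4*m^2 - 4*m*x + x^2)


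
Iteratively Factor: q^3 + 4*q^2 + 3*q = (q + 1)*(q^2 + 3*q) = q*(q + 1)*(q + 3)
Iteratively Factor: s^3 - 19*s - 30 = (s + 2)*(s^2 - 2*s - 15) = (s + 2)*(s + 3)*(s - 5)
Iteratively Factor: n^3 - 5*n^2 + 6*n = (n - 3)*(n^2 - 2*n) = n*(n - 3)*(n - 2)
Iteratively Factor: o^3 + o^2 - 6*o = (o)*(o^2 + o - 6) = o*(o - 2)*(o + 3)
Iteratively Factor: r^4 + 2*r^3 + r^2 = (r)*(r^3 + 2*r^2 + r) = r*(r + 1)*(r^2 + r) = r^2*(r + 1)*(r + 1)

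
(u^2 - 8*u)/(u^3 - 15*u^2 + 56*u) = 1/(u - 7)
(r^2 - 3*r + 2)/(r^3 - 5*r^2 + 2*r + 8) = (r - 1)/(r^2 - 3*r - 4)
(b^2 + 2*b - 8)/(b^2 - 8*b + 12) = (b + 4)/(b - 6)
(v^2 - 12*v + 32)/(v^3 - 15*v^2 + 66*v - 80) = (v - 4)/(v^2 - 7*v + 10)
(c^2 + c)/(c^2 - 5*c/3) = 3*(c + 1)/(3*c - 5)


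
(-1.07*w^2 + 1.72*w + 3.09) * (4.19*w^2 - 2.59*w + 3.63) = -4.4833*w^4 + 9.9781*w^3 + 4.6082*w^2 - 1.7595*w + 11.2167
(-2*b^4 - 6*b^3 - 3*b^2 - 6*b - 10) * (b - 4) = -2*b^5 + 2*b^4 + 21*b^3 + 6*b^2 + 14*b + 40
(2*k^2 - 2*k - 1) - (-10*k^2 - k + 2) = 12*k^2 - k - 3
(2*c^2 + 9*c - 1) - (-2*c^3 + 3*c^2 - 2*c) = 2*c^3 - c^2 + 11*c - 1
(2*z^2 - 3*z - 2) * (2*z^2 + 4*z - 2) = 4*z^4 + 2*z^3 - 20*z^2 - 2*z + 4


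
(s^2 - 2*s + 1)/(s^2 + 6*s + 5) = (s^2 - 2*s + 1)/(s^2 + 6*s + 5)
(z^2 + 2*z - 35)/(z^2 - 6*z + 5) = (z + 7)/(z - 1)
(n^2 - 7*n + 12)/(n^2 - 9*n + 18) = (n - 4)/(n - 6)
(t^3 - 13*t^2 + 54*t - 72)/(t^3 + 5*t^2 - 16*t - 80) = (t^2 - 9*t + 18)/(t^2 + 9*t + 20)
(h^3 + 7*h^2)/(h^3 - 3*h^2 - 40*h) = h*(h + 7)/(h^2 - 3*h - 40)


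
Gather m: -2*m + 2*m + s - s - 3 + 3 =0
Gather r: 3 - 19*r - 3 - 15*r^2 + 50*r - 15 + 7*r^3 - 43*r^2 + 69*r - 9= 7*r^3 - 58*r^2 + 100*r - 24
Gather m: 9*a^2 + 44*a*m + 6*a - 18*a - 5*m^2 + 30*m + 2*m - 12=9*a^2 - 12*a - 5*m^2 + m*(44*a + 32) - 12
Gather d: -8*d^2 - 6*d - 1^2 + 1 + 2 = -8*d^2 - 6*d + 2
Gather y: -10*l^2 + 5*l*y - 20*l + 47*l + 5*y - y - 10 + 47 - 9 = -10*l^2 + 27*l + y*(5*l + 4) + 28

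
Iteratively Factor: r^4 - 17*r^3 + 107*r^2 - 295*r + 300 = (r - 3)*(r^3 - 14*r^2 + 65*r - 100) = (r - 4)*(r - 3)*(r^2 - 10*r + 25) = (r - 5)*(r - 4)*(r - 3)*(r - 5)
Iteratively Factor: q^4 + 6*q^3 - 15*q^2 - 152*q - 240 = (q + 4)*(q^3 + 2*q^2 - 23*q - 60) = (q + 3)*(q + 4)*(q^2 - q - 20) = (q - 5)*(q + 3)*(q + 4)*(q + 4)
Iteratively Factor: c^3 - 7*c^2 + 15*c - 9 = (c - 3)*(c^2 - 4*c + 3) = (c - 3)^2*(c - 1)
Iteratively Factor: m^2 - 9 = (m - 3)*(m + 3)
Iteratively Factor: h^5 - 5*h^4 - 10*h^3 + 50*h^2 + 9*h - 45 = (h - 3)*(h^4 - 2*h^3 - 16*h^2 + 2*h + 15) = (h - 3)*(h + 1)*(h^3 - 3*h^2 - 13*h + 15) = (h - 5)*(h - 3)*(h + 1)*(h^2 + 2*h - 3) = (h - 5)*(h - 3)*(h + 1)*(h + 3)*(h - 1)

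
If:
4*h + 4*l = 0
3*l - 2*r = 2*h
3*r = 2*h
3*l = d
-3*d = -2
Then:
No Solution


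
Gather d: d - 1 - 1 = d - 2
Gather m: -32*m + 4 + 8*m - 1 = 3 - 24*m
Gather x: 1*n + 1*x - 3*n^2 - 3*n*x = -3*n^2 + n + x*(1 - 3*n)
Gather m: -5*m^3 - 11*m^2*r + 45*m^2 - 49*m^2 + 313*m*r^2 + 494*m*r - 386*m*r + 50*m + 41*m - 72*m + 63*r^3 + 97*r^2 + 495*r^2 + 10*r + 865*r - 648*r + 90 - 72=-5*m^3 + m^2*(-11*r - 4) + m*(313*r^2 + 108*r + 19) + 63*r^3 + 592*r^2 + 227*r + 18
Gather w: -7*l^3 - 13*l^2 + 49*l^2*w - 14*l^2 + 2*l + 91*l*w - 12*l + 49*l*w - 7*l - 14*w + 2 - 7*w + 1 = -7*l^3 - 27*l^2 - 17*l + w*(49*l^2 + 140*l - 21) + 3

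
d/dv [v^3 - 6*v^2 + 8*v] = 3*v^2 - 12*v + 8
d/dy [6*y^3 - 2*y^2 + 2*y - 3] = 18*y^2 - 4*y + 2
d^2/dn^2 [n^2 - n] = 2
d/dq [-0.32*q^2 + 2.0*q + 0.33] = 2.0 - 0.64*q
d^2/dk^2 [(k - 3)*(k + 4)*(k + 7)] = 6*k + 16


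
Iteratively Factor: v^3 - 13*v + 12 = (v + 4)*(v^2 - 4*v + 3) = (v - 1)*(v + 4)*(v - 3)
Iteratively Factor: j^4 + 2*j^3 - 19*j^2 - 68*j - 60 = (j + 2)*(j^3 - 19*j - 30) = (j + 2)^2*(j^2 - 2*j - 15) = (j - 5)*(j + 2)^2*(j + 3)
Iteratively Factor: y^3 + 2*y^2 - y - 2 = (y + 1)*(y^2 + y - 2) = (y + 1)*(y + 2)*(y - 1)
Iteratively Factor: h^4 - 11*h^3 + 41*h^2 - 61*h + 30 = (h - 1)*(h^3 - 10*h^2 + 31*h - 30) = (h - 5)*(h - 1)*(h^2 - 5*h + 6) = (h - 5)*(h - 2)*(h - 1)*(h - 3)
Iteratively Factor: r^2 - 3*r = (r - 3)*(r)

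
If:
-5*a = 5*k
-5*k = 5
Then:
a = 1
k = -1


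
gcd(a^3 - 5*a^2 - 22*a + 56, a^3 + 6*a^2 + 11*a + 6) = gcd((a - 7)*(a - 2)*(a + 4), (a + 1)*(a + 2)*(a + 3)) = 1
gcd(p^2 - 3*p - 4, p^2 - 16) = p - 4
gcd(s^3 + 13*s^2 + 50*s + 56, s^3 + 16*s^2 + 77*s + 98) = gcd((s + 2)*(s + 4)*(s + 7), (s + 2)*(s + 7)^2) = s^2 + 9*s + 14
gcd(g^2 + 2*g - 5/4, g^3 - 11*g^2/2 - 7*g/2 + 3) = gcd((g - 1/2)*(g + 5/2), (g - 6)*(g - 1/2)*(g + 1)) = g - 1/2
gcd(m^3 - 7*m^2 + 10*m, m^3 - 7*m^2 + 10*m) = m^3 - 7*m^2 + 10*m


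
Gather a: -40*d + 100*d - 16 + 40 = 60*d + 24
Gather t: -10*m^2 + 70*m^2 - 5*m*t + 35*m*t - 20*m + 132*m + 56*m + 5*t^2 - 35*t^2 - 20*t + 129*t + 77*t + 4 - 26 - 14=60*m^2 + 168*m - 30*t^2 + t*(30*m + 186) - 36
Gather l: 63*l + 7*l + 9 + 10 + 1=70*l + 20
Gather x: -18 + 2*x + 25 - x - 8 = x - 1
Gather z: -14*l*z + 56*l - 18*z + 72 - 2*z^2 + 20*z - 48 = 56*l - 2*z^2 + z*(2 - 14*l) + 24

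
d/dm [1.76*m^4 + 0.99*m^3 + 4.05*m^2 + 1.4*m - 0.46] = 7.04*m^3 + 2.97*m^2 + 8.1*m + 1.4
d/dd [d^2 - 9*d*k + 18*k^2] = 2*d - 9*k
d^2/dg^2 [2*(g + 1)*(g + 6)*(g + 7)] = 12*g + 56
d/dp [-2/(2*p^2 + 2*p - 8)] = (2*p + 1)/(p^2 + p - 4)^2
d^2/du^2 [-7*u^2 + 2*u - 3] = -14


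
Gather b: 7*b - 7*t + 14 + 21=7*b - 7*t + 35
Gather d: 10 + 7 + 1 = 18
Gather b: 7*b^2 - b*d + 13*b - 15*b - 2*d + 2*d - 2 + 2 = 7*b^2 + b*(-d - 2)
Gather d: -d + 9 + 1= 10 - d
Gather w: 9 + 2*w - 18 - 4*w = -2*w - 9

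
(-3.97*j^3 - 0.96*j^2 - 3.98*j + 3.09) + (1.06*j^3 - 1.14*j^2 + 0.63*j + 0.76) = -2.91*j^3 - 2.1*j^2 - 3.35*j + 3.85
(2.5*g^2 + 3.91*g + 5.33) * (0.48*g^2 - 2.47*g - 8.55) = 1.2*g^4 - 4.2982*g^3 - 28.4743*g^2 - 46.5956*g - 45.5715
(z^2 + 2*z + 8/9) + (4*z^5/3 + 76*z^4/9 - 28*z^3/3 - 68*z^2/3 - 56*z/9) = 4*z^5/3 + 76*z^4/9 - 28*z^3/3 - 65*z^2/3 - 38*z/9 + 8/9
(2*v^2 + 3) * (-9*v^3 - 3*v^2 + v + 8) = -18*v^5 - 6*v^4 - 25*v^3 + 7*v^2 + 3*v + 24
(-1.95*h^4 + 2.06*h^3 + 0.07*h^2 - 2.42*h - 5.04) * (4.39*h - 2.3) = -8.5605*h^5 + 13.5284*h^4 - 4.4307*h^3 - 10.7848*h^2 - 16.5596*h + 11.592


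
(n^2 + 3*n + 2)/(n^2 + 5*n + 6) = (n + 1)/(n + 3)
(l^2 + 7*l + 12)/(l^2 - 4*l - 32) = (l + 3)/(l - 8)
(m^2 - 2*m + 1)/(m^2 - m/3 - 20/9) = 9*(-m^2 + 2*m - 1)/(-9*m^2 + 3*m + 20)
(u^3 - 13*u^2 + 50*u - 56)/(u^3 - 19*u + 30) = (u^2 - 11*u + 28)/(u^2 + 2*u - 15)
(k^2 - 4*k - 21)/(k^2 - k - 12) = (k - 7)/(k - 4)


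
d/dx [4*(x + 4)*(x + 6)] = 8*x + 40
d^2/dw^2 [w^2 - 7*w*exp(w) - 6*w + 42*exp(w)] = -7*w*exp(w) + 28*exp(w) + 2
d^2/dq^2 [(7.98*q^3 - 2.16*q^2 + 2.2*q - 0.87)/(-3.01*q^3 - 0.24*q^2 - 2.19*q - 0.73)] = (50.669136*q^6 + 196.026852*q^5 + 210.034188*q^4 - 103.65978*q^3 + 13.902762*q^2 - 31.928886*q + 17.376774)/(27.270901*q^9 + 6.523272*q^8 + 60.044985*q^7 + 29.347779*q^6 + 46.851327*q^5 + 32.451858*q^4 + 17.617674*q^3 + 10.887147*q^2 + 3.501153*q + 0.389017)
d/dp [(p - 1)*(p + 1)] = 2*p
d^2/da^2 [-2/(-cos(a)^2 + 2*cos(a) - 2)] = (-23*cos(a) + 6*cos(2*a) + 3*cos(3*a) - cos(4*a) + 15)/(cos(a)^2 - 2*cos(a) + 2)^3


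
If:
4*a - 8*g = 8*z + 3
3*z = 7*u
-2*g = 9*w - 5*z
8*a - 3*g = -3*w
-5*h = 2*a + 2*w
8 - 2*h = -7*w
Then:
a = 4535/4532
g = 1745/1133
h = 347/6798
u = -687/1133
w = -3835/3399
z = -1603/1133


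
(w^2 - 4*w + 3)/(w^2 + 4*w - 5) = (w - 3)/(w + 5)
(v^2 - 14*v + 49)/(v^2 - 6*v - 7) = (v - 7)/(v + 1)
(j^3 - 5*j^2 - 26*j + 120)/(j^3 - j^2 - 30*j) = (j - 4)/j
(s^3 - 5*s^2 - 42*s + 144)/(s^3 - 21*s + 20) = (s^3 - 5*s^2 - 42*s + 144)/(s^3 - 21*s + 20)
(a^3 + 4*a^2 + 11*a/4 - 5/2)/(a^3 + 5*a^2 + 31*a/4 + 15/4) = (2*a^2 + 3*a - 2)/(2*a^2 + 5*a + 3)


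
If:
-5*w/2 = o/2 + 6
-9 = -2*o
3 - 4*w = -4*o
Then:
No Solution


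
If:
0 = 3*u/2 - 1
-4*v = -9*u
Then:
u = 2/3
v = 3/2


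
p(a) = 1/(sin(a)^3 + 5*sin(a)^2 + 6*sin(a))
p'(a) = (-3*sin(a)^2*cos(a) - 10*sin(a)*cos(a) - 6*cos(a))/(sin(a)^3 + 5*sin(a)^2 + 6*sin(a))^2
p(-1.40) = -0.50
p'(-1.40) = 0.04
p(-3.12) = -7.86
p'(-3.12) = 357.35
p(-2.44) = -0.49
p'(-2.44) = 0.14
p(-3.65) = 0.24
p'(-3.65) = 0.57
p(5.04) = -0.49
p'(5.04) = 0.06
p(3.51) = -0.64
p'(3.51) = 1.07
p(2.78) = 0.36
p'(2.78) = 1.19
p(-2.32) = -0.48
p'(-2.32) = 0.04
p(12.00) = -0.52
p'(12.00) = -0.34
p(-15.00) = -0.48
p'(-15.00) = 0.14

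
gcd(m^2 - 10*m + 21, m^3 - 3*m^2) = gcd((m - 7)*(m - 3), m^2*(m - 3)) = m - 3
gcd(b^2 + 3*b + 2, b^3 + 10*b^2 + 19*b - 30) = 1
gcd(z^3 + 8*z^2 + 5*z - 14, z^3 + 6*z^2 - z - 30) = 1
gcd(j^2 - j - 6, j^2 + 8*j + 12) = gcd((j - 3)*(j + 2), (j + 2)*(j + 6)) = j + 2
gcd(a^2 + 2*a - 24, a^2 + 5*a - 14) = 1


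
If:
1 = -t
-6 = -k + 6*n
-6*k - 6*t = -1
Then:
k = 7/6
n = -29/36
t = -1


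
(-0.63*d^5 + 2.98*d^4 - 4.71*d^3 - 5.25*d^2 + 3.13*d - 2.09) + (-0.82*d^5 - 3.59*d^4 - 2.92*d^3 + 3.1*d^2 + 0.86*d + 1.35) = -1.45*d^5 - 0.61*d^4 - 7.63*d^3 - 2.15*d^2 + 3.99*d - 0.74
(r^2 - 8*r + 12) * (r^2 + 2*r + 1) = r^4 - 6*r^3 - 3*r^2 + 16*r + 12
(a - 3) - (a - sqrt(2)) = -3 + sqrt(2)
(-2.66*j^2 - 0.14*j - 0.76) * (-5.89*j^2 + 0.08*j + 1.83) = 15.6674*j^4 + 0.6118*j^3 - 0.402600000000001*j^2 - 0.317*j - 1.3908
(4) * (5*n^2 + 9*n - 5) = 20*n^2 + 36*n - 20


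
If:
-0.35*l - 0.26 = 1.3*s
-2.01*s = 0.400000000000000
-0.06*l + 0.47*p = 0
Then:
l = -0.00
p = -0.00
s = -0.20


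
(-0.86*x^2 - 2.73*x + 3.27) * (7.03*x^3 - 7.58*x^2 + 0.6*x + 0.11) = -6.0458*x^5 - 12.6731*x^4 + 43.1655*x^3 - 26.5192*x^2 + 1.6617*x + 0.3597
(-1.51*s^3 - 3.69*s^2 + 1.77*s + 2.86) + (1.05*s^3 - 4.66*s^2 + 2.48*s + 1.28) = -0.46*s^3 - 8.35*s^2 + 4.25*s + 4.14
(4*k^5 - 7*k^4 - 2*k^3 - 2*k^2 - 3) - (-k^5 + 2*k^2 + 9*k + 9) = 5*k^5 - 7*k^4 - 2*k^3 - 4*k^2 - 9*k - 12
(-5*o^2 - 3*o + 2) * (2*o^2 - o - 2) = -10*o^4 - o^3 + 17*o^2 + 4*o - 4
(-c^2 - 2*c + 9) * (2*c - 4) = -2*c^3 + 26*c - 36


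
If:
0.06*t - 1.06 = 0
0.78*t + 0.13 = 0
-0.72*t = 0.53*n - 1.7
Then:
No Solution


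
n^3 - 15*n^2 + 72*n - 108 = (n - 6)^2*(n - 3)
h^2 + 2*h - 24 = (h - 4)*(h + 6)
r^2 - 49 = (r - 7)*(r + 7)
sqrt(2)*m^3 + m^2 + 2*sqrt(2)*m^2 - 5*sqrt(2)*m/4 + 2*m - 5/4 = (m - 1/2)*(m + 5/2)*(sqrt(2)*m + 1)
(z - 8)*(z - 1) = z^2 - 9*z + 8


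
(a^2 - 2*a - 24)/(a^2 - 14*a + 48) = (a + 4)/(a - 8)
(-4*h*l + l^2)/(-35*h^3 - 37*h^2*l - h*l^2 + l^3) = l*(4*h - l)/(35*h^3 + 37*h^2*l + h*l^2 - l^3)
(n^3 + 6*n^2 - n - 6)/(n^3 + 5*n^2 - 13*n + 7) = (n^2 + 7*n + 6)/(n^2 + 6*n - 7)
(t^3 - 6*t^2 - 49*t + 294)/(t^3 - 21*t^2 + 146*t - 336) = (t + 7)/(t - 8)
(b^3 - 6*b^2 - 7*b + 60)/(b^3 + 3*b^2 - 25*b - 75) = (b - 4)/(b + 5)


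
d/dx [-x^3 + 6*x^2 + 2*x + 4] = -3*x^2 + 12*x + 2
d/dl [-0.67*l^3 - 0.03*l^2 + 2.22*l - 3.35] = -2.01*l^2 - 0.06*l + 2.22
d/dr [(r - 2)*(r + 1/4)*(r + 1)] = 3*r^2 - 3*r/2 - 9/4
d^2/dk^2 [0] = 0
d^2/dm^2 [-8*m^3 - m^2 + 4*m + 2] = -48*m - 2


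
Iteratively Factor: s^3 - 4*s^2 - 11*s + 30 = (s + 3)*(s^2 - 7*s + 10) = (s - 5)*(s + 3)*(s - 2)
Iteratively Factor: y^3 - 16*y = (y - 4)*(y^2 + 4*y) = y*(y - 4)*(y + 4)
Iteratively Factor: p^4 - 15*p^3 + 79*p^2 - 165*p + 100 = (p - 5)*(p^3 - 10*p^2 + 29*p - 20) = (p - 5)*(p - 1)*(p^2 - 9*p + 20) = (p - 5)^2*(p - 1)*(p - 4)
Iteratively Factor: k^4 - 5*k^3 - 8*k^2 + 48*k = (k - 4)*(k^3 - k^2 - 12*k) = (k - 4)*(k + 3)*(k^2 - 4*k) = (k - 4)^2*(k + 3)*(k)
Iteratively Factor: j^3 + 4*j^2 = (j)*(j^2 + 4*j) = j^2*(j + 4)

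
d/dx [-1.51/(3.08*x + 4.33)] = 4.6508/(3.08*x + 4.33)^2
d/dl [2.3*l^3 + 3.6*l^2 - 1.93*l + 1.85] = 6.9*l^2 + 7.2*l - 1.93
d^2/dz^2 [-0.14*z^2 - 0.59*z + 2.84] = -0.280000000000000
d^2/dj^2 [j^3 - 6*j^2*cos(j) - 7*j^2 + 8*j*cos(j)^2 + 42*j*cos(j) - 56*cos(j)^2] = 6*j^2*cos(j) + 24*j*sin(j) - 42*j*cos(j) - 16*j*cos(2*j) + 6*j - 84*sin(j) - 16*sin(2*j) - 12*cos(j) + 112*cos(2*j) - 14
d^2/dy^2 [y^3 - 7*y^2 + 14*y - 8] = 6*y - 14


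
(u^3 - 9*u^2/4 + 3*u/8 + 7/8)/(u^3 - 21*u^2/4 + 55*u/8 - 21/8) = (8*u^2 - 10*u - 7)/(8*u^2 - 34*u + 21)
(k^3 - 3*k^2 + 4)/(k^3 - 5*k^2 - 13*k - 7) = (k^2 - 4*k + 4)/(k^2 - 6*k - 7)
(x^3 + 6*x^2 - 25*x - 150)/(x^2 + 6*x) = x - 25/x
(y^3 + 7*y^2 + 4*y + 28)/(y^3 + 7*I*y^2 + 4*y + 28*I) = (y + 7)/(y + 7*I)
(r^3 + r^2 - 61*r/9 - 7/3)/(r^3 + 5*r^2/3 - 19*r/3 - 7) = (r + 1/3)/(r + 1)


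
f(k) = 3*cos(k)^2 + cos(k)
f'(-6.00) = -1.89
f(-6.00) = 3.73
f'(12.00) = 3.25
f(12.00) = 2.98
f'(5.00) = 2.59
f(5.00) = 0.53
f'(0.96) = -3.64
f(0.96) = 1.56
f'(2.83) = 1.44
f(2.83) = 1.77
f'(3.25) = -0.54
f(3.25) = 1.97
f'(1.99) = 1.32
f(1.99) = 0.09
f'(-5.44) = -3.73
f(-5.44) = 1.99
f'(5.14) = 3.17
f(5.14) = 0.93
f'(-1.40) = 1.99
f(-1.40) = 0.26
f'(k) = -6*sin(k)*cos(k) - sin(k)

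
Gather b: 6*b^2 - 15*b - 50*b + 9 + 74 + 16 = 6*b^2 - 65*b + 99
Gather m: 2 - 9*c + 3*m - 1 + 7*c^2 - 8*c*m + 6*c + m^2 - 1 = 7*c^2 - 3*c + m^2 + m*(3 - 8*c)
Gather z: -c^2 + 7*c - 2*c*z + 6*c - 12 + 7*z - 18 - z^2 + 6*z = -c^2 + 13*c - z^2 + z*(13 - 2*c) - 30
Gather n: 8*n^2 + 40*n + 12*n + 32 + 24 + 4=8*n^2 + 52*n + 60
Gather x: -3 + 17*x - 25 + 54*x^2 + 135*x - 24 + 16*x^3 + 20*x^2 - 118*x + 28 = 16*x^3 + 74*x^2 + 34*x - 24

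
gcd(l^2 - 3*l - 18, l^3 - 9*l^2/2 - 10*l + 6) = l - 6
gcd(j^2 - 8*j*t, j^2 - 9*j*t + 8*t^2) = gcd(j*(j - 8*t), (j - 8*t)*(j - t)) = -j + 8*t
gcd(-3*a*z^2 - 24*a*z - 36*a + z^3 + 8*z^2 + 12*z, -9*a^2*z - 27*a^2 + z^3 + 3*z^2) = -3*a + z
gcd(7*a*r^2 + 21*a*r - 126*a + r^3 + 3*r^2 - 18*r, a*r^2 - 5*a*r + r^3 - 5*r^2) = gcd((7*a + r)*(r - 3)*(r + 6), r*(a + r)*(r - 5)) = 1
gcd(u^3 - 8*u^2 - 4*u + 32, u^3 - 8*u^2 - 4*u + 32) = u^3 - 8*u^2 - 4*u + 32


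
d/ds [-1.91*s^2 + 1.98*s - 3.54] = 1.98 - 3.82*s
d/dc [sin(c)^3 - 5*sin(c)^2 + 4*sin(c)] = (3*sin(c)^2 - 10*sin(c) + 4)*cos(c)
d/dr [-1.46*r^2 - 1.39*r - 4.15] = -2.92*r - 1.39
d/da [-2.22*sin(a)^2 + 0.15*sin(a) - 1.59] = (0.15 - 4.44*sin(a))*cos(a)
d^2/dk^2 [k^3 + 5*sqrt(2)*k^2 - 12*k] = 6*k + 10*sqrt(2)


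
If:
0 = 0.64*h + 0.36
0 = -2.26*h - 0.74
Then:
No Solution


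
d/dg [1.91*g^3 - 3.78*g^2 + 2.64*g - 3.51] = 5.73*g^2 - 7.56*g + 2.64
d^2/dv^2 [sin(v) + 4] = -sin(v)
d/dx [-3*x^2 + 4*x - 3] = 4 - 6*x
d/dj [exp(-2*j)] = -2*exp(-2*j)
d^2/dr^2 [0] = 0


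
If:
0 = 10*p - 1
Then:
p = 1/10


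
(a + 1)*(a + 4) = a^2 + 5*a + 4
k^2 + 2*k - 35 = (k - 5)*(k + 7)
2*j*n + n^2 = n*(2*j + n)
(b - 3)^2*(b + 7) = b^3 + b^2 - 33*b + 63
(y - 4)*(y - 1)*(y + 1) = y^3 - 4*y^2 - y + 4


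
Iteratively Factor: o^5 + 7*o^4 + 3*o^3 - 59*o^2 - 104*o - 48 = (o + 4)*(o^4 + 3*o^3 - 9*o^2 - 23*o - 12) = (o + 4)^2*(o^3 - o^2 - 5*o - 3) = (o + 1)*(o + 4)^2*(o^2 - 2*o - 3) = (o + 1)^2*(o + 4)^2*(o - 3)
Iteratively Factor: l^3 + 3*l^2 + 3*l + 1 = (l + 1)*(l^2 + 2*l + 1) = (l + 1)^2*(l + 1)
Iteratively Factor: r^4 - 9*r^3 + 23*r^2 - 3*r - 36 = (r - 3)*(r^3 - 6*r^2 + 5*r + 12) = (r - 4)*(r - 3)*(r^2 - 2*r - 3) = (r - 4)*(r - 3)^2*(r + 1)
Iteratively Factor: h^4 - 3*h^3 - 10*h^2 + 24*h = (h - 4)*(h^3 + h^2 - 6*h) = (h - 4)*(h - 2)*(h^2 + 3*h) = (h - 4)*(h - 2)*(h + 3)*(h)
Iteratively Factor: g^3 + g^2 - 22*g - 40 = (g + 4)*(g^2 - 3*g - 10) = (g - 5)*(g + 4)*(g + 2)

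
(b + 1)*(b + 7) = b^2 + 8*b + 7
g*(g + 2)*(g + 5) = g^3 + 7*g^2 + 10*g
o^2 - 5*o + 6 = (o - 3)*(o - 2)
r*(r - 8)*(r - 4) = r^3 - 12*r^2 + 32*r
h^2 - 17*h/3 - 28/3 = (h - 7)*(h + 4/3)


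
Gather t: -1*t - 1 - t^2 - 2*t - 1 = -t^2 - 3*t - 2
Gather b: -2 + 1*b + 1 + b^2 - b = b^2 - 1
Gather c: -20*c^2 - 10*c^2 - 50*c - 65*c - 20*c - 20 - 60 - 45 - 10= -30*c^2 - 135*c - 135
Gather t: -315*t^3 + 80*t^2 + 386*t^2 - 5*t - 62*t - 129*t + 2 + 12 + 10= -315*t^3 + 466*t^2 - 196*t + 24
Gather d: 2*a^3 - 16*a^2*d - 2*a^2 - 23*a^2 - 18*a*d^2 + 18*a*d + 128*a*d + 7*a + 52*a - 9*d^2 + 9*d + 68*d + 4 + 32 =2*a^3 - 25*a^2 + 59*a + d^2*(-18*a - 9) + d*(-16*a^2 + 146*a + 77) + 36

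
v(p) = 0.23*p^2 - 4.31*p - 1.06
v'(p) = 0.46*p - 4.31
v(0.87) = -4.64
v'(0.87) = -3.91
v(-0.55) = 1.38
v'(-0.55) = -4.56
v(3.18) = -12.44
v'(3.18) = -2.85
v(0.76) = -4.20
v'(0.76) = -3.96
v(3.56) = -13.49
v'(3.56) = -2.67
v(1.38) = -6.57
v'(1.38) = -3.68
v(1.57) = -7.26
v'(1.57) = -3.59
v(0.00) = -1.06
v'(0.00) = -4.31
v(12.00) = -19.66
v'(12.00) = 1.21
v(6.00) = -18.64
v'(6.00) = -1.55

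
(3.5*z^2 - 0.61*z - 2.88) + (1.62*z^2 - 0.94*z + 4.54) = 5.12*z^2 - 1.55*z + 1.66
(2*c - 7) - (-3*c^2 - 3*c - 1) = 3*c^2 + 5*c - 6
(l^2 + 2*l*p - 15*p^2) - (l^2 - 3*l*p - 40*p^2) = 5*l*p + 25*p^2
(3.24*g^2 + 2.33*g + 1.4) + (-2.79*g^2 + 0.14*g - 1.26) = 0.45*g^2 + 2.47*g + 0.14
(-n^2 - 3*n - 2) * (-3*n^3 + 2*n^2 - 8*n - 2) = 3*n^5 + 7*n^4 + 8*n^3 + 22*n^2 + 22*n + 4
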